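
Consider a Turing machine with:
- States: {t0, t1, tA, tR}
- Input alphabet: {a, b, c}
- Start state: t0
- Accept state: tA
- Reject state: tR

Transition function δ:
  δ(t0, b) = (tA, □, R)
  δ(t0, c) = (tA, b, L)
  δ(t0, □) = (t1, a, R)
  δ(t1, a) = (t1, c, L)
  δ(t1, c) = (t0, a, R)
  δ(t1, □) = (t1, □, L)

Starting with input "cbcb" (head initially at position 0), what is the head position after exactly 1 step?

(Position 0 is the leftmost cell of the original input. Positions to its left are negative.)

Execution trace (head position shown):
Step 0: [t0]cbcb  (head at position 0)
Step 1: move left → [tA]□bbcb  (head at position -1)

After 1 step, the head is at position -1.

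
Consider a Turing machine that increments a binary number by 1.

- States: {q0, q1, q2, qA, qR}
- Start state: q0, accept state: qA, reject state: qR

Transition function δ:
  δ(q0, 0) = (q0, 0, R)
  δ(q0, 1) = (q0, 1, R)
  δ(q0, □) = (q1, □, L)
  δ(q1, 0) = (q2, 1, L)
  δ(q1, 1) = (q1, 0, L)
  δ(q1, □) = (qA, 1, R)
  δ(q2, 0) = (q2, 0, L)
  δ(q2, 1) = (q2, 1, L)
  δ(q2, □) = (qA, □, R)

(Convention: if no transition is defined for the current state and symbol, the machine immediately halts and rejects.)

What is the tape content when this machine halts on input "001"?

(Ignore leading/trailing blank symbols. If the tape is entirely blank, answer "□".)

Execution trace:
Initial: [q0]001
Step 1: δ(q0, 0) = (q0, 0, R) → 0[q0]01
Step 2: δ(q0, 0) = (q0, 0, R) → 00[q0]1
Step 3: δ(q0, 1) = (q0, 1, R) → 001[q0]□
Step 4: δ(q0, □) = (q1, □, L) → 00[q1]1□
Step 5: δ(q1, 1) = (q1, 0, L) → 0[q1]00□
Step 6: δ(q1, 0) = (q2, 1, L) → [q2]010□
Step 7: δ(q2, 0) = (q2, 0, L) → [q2]□010□
Step 8: δ(q2, □) = (qA, □, R) → □[qA]010□

The machine reaches the accept state qA and halts.

Final tape (ignoring leading/trailing blanks): 010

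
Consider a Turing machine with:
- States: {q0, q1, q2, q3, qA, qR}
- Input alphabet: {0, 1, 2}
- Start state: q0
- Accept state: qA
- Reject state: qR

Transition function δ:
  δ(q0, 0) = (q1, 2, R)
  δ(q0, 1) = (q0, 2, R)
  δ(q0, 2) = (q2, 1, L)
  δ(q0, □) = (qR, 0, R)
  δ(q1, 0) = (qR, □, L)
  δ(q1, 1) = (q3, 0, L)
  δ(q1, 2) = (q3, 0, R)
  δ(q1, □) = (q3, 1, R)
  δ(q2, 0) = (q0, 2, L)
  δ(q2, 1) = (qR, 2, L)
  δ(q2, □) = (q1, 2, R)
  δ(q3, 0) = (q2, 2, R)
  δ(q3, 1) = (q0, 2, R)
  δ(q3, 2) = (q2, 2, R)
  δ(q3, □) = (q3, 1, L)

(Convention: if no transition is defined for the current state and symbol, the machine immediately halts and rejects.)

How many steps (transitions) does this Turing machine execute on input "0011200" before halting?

Execution trace:
Initial: [q0]0011200
Step 1: δ(q0, 0) = (q1, 2, R) → 2[q1]011200
Step 2: δ(q1, 0) = (qR, □, L) → [qR]2□11200

The machine reaches the reject state qR and halts.

The machine executed 2 steps before halting.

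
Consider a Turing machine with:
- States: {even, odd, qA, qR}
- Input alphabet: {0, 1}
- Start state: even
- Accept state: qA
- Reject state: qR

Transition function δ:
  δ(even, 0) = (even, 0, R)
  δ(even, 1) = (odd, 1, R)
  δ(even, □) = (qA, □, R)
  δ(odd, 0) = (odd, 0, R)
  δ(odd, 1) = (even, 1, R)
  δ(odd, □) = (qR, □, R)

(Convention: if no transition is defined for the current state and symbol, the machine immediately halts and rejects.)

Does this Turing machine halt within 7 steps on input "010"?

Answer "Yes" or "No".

Execution trace:
Initial: [even]010
Step 1: δ(even, 0) = (even, 0, R) → 0[even]10
Step 2: δ(even, 1) = (odd, 1, R) → 01[odd]0
Step 3: δ(odd, 0) = (odd, 0, R) → 010[odd]□
Step 4: δ(odd, □) = (qR, □, R) → 010□[qR]□

The machine reaches the reject state qR and halts.
The machine halted after 4 steps (within the 7-step bound).

Answer: Yes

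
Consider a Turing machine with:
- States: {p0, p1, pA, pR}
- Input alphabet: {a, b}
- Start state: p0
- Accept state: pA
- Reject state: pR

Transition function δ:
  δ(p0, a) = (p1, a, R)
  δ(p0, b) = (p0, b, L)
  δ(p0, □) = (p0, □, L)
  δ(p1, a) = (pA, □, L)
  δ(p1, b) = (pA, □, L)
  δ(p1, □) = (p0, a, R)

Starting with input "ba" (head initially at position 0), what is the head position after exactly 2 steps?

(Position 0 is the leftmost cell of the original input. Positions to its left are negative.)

Execution trace (head position shown):
Step 0: [p0]ba  (head at position 0)
Step 1: move left → [p0]□ba  (head at position -1)
Step 2: move left → [p0]□□ba  (head at position -2)

After 2 steps, the head is at position -2.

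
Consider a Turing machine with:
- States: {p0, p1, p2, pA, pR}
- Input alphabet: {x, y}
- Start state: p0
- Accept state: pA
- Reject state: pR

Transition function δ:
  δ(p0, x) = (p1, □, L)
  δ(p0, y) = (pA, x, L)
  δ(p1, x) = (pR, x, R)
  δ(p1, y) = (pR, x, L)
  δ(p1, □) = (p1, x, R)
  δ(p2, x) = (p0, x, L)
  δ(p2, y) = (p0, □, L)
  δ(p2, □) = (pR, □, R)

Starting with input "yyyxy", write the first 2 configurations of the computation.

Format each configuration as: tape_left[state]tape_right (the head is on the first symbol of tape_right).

Transitions applied:
Step 1: δ(p0, y) = (pA, x, L)

The first 2 configurations are:
[p0]yyyxy ⊢ [pA]□xyyxy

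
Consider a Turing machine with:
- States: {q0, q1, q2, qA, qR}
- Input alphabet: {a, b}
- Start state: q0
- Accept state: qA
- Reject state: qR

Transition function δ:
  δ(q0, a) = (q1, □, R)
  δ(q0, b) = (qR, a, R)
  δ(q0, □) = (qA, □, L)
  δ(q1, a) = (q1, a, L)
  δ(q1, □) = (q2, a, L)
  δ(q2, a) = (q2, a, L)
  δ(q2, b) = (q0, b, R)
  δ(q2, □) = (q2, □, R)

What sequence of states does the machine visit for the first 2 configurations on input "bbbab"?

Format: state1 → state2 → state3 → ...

Execution trace:
Initial: [q0]bbbab
Step 1: δ(q0, b) = (qR, a, R) → a[qR]bbab

The machine reaches the reject state qR and halts.

State sequence: q0 → qR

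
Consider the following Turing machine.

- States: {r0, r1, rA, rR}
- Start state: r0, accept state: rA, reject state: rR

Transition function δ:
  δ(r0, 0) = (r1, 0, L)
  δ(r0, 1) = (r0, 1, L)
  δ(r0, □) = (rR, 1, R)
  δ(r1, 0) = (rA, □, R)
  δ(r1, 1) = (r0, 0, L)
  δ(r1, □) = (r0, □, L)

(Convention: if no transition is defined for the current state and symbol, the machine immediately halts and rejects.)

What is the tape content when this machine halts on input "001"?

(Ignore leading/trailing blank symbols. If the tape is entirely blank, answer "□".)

Execution trace:
Initial: [r0]001
Step 1: δ(r0, 0) = (r1, 0, L) → [r1]□001
Step 2: δ(r1, □) = (r0, □, L) → [r0]□□001
Step 3: δ(r0, □) = (rR, 1, R) → 1[rR]□001

The machine reaches the reject state rR and halts.

Final tape (ignoring leading/trailing blanks): 1□001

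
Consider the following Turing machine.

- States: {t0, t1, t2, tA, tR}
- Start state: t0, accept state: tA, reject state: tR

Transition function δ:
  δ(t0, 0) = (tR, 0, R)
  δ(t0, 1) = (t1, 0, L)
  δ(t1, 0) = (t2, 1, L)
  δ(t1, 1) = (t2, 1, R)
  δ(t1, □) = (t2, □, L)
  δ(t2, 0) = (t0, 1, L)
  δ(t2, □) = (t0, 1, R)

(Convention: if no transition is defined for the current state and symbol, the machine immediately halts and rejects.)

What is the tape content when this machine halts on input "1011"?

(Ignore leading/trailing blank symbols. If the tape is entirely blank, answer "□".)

Execution trace:
Initial: [t0]1011
Step 1: δ(t0, 1) = (t1, 0, L) → [t1]□0011
Step 2: δ(t1, □) = (t2, □, L) → [t2]□□0011
Step 3: δ(t2, □) = (t0, 1, R) → 1[t0]□0011

No transition is defined for δ(t0, □). By convention the machine halts and rejects.

Final tape (ignoring leading/trailing blanks): 1□0011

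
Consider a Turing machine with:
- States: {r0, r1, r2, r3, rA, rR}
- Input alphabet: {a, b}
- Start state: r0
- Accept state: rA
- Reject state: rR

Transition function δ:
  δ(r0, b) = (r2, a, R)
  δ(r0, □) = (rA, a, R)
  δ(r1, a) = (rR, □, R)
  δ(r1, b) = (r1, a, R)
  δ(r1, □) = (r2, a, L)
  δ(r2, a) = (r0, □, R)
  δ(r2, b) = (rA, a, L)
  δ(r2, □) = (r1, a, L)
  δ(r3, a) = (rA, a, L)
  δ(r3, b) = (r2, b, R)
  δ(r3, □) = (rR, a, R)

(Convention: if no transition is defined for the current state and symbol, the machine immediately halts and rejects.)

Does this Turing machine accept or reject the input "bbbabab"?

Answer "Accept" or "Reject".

Execution trace:
Initial: [r0]bbbabab
Step 1: δ(r0, b) = (r2, a, R) → a[r2]bbabab
Step 2: δ(r2, b) = (rA, a, L) → [rA]aababab

The machine reaches the accept state rA and halts.

Answer: Accept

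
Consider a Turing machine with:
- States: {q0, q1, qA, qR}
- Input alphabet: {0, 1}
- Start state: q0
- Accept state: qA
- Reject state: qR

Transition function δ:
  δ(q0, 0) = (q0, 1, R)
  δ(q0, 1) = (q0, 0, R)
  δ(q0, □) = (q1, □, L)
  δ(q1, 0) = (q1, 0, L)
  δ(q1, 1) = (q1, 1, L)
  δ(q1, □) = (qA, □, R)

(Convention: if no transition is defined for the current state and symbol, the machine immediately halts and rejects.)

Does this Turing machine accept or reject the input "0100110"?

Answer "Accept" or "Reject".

Execution trace:
Initial: [q0]0100110
Step 1: δ(q0, 0) = (q0, 1, R) → 1[q0]100110
Step 2: δ(q0, 1) = (q0, 0, R) → 10[q0]00110
Step 3: δ(q0, 0) = (q0, 1, R) → 101[q0]0110
Step 4: δ(q0, 0) = (q0, 1, R) → 1011[q0]110
Step 5: δ(q0, 1) = (q0, 0, R) → 10110[q0]10
Step 6: δ(q0, 1) = (q0, 0, R) → 101100[q0]0
Step 7: δ(q0, 0) = (q0, 1, R) → 1011001[q0]□
Step 8: δ(q0, □) = (q1, □, L) → 101100[q1]1□
Step 9: δ(q1, 1) = (q1, 1, L) → 10110[q1]01□
Step 10: δ(q1, 0) = (q1, 0, L) → 1011[q1]001□
Step 11: δ(q1, 0) = (q1, 0, L) → 101[q1]1001□
Step 12: δ(q1, 1) = (q1, 1, L) → 10[q1]11001□
Step 13: δ(q1, 1) = (q1, 1, L) → 1[q1]011001□
Step 14: δ(q1, 0) = (q1, 0, L) → [q1]1011001□
Step 15: δ(q1, 1) = (q1, 1, L) → [q1]□1011001□
Step 16: δ(q1, □) = (qA, □, R) → □[qA]1011001□

The machine reaches the accept state qA and halts.

Answer: Accept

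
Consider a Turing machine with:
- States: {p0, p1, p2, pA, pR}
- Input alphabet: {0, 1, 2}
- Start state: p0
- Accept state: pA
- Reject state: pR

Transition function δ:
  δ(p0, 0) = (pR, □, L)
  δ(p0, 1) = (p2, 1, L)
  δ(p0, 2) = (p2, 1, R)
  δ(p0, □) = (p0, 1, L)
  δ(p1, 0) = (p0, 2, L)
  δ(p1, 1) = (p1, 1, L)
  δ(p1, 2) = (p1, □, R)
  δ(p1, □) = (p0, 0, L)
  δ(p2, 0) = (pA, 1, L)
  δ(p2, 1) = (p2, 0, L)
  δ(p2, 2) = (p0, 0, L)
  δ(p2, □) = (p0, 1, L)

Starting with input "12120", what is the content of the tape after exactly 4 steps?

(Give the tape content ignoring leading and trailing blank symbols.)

Execution trace:
Initial: [p0]12120
Step 1: δ(p0, 1) = (p2, 1, L) → [p2]□12120
Step 2: δ(p2, □) = (p0, 1, L) → [p0]□112120
Step 3: δ(p0, □) = (p0, 1, L) → [p0]□1112120
Step 4: δ(p0, □) = (p0, 1, L) → [p0]□11112120

After 4 steps, the tape (ignoring leading/trailing blanks) is: 11112120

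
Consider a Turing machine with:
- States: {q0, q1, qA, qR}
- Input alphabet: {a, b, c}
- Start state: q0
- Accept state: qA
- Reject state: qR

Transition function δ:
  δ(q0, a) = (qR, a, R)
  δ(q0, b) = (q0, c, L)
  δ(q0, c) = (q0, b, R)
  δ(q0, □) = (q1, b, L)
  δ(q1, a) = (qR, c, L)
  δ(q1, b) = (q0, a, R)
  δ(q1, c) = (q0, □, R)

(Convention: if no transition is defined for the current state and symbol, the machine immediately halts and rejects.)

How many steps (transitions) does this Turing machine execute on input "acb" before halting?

Execution trace:
Initial: [q0]acb
Step 1: δ(q0, a) = (qR, a, R) → a[qR]cb

The machine reaches the reject state qR and halts.

The machine executed 1 step before halting.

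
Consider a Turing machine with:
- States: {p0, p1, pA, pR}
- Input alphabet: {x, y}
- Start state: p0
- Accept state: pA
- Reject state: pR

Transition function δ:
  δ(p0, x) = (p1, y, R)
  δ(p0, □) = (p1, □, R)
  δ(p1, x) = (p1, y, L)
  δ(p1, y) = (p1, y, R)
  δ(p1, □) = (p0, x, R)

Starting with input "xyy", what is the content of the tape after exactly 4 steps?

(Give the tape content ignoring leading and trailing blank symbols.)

Execution trace:
Initial: [p0]xyy
Step 1: δ(p0, x) = (p1, y, R) → y[p1]yy
Step 2: δ(p1, y) = (p1, y, R) → yy[p1]y
Step 3: δ(p1, y) = (p1, y, R) → yyy[p1]□
Step 4: δ(p1, □) = (p0, x, R) → yyyx[p0]□

After 4 steps, the tape (ignoring leading/trailing blanks) is: yyyx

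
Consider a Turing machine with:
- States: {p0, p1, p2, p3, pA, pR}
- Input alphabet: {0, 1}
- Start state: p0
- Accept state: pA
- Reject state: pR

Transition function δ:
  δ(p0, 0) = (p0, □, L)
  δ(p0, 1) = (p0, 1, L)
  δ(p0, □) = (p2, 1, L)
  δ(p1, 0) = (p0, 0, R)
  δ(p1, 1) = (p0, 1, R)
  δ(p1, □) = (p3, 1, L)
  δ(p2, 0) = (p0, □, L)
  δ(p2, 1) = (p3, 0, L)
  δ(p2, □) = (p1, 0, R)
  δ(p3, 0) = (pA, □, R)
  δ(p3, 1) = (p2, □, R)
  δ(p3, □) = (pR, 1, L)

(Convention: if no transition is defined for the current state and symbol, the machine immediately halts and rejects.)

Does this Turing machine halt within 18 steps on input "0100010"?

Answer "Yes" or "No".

Execution trace:
Initial: [p0]0100010
Step 1: δ(p0, 0) = (p0, □, L) → [p0]□□100010
Step 2: δ(p0, □) = (p2, 1, L) → [p2]□1□100010
Step 3: δ(p2, □) = (p1, 0, R) → 0[p1]1□100010
Step 4: δ(p1, 1) = (p0, 1, R) → 01[p0]□100010
Step 5: δ(p0, □) = (p2, 1, L) → 0[p2]11100010
Step 6: δ(p2, 1) = (p3, 0, L) → [p3]001100010
Step 7: δ(p3, 0) = (pA, □, R) → □[pA]01100010

The machine reaches the accept state pA and halts.
The machine halted after 7 steps (within the 18-step bound).

Answer: Yes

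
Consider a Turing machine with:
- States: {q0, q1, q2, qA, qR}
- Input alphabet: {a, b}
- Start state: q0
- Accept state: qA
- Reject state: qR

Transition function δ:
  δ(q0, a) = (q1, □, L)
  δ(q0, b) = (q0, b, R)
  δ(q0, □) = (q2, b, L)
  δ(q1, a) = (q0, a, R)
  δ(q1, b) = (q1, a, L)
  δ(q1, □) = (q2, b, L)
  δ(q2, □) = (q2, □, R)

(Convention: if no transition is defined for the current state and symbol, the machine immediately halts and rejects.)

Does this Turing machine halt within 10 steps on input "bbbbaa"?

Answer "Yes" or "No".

Execution trace:
Initial: [q0]bbbbaa
Step 1: δ(q0, b) = (q0, b, R) → b[q0]bbbaa
Step 2: δ(q0, b) = (q0, b, R) → bb[q0]bbaa
Step 3: δ(q0, b) = (q0, b, R) → bbb[q0]baa
Step 4: δ(q0, b) = (q0, b, R) → bbbb[q0]aa
Step 5: δ(q0, a) = (q1, □, L) → bbb[q1]b□a
Step 6: δ(q1, b) = (q1, a, L) → bb[q1]ba□a
Step 7: δ(q1, b) = (q1, a, L) → b[q1]baa□a
Step 8: δ(q1, b) = (q1, a, L) → [q1]baaa□a
Step 9: δ(q1, b) = (q1, a, L) → [q1]□aaaa□a
Step 10: δ(q1, □) = (q2, b, L) → [q2]□baaaa□a

The machine has not reached a halting state after 10 steps.
The machine did not halt within the 10-step bound.

Answer: No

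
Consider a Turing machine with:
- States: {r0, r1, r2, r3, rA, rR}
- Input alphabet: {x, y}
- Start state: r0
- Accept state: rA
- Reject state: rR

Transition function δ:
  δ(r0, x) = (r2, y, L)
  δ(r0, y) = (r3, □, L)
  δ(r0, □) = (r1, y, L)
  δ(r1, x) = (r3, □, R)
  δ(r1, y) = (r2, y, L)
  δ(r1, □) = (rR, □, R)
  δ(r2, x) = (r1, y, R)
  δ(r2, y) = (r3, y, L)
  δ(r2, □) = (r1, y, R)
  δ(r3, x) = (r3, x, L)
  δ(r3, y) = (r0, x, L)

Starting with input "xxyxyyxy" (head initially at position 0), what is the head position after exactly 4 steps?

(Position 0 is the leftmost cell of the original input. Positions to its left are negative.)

Execution trace (head position shown):
Step 0: [r0]xxyxyyxy  (head at position 0)
Step 1: move left → [r2]□yxyxyyxy  (head at position -1)
Step 2: move right → y[r1]yxyxyyxy  (head at position 0)
Step 3: move left → [r2]yyxyxyyxy  (head at position -1)
Step 4: move left → [r3]□yyxyxyyxy  (head at position -2)

After 4 steps, the head is at position -2.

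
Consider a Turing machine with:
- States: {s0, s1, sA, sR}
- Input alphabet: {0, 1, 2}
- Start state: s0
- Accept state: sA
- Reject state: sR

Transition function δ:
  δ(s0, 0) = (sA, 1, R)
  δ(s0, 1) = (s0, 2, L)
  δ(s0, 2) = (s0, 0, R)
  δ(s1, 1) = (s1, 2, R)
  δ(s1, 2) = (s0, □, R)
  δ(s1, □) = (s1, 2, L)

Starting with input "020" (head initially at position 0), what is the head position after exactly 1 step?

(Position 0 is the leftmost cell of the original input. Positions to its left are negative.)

Execution trace (head position shown):
Step 0: [s0]020  (head at position 0)
Step 1: move right → 1[sA]20  (head at position 1)

After 1 step, the head is at position 1.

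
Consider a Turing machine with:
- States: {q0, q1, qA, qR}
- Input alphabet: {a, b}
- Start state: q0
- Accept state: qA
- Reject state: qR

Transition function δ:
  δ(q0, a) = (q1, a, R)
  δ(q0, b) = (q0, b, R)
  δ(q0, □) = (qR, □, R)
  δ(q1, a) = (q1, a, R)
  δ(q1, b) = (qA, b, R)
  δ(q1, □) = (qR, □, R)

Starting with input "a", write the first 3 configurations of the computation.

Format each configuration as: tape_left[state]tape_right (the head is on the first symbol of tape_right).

Transitions applied:
Step 1: δ(q0, a) = (q1, a, R)
Step 2: δ(q1, □) = (qR, □, R)

The first 3 configurations are:
[q0]a ⊢ a[q1]□ ⊢ a□[qR]□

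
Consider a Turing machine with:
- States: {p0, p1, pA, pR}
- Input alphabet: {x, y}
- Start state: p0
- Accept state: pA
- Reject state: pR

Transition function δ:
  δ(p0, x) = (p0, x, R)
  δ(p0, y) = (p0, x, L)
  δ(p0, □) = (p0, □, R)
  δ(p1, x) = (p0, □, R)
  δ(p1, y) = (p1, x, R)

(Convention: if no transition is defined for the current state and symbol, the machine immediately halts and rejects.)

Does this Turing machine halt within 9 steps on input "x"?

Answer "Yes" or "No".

Execution trace:
Initial: [p0]x
Step 1: δ(p0, x) = (p0, x, R) → x[p0]□
Step 2: δ(p0, □) = (p0, □, R) → x□[p0]□
Step 3: δ(p0, □) = (p0, □, R) → x□□[p0]□
Step 4: δ(p0, □) = (p0, □, R) → x□□□[p0]□
Step 5: δ(p0, □) = (p0, □, R) → x□□□□[p0]□
Step 6: δ(p0, □) = (p0, □, R) → x□□□□□[p0]□
Step 7: δ(p0, □) = (p0, □, R) → x□□□□□□[p0]□
Step 8: δ(p0, □) = (p0, □, R) → x□□□□□□□[p0]□
Step 9: δ(p0, □) = (p0, □, R) → x□□□□□□□□[p0]□

The machine has not reached a halting state after 9 steps.
The machine did not halt within the 9-step bound.

Answer: No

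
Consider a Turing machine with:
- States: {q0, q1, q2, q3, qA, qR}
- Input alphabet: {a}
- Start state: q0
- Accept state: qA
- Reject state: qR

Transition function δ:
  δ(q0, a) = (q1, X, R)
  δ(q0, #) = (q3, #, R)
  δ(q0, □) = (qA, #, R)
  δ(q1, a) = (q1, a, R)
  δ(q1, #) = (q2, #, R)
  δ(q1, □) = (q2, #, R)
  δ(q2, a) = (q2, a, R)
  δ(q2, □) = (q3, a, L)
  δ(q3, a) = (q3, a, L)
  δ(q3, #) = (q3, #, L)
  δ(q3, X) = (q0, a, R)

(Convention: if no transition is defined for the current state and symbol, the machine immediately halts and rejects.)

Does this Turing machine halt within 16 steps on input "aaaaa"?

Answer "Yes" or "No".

Execution trace:
Initial: [q0]aaaaa
Step 1: δ(q0, a) = (q1, X, R) → X[q1]aaaa
Step 2: δ(q1, a) = (q1, a, R) → Xa[q1]aaa
Step 3: δ(q1, a) = (q1, a, R) → Xaa[q1]aa
Step 4: δ(q1, a) = (q1, a, R) → Xaaa[q1]a
Step 5: δ(q1, a) = (q1, a, R) → Xaaaa[q1]□
Step 6: δ(q1, □) = (q2, #, R) → Xaaaa#[q2]□
Step 7: δ(q2, □) = (q3, a, L) → Xaaaa[q3]#a
Step 8: δ(q3, #) = (q3, #, L) → Xaaa[q3]a#a
Step 9: δ(q3, a) = (q3, a, L) → Xaa[q3]aa#a
Step 10: δ(q3, a) = (q3, a, L) → Xa[q3]aaa#a
Step 11: δ(q3, a) = (q3, a, L) → X[q3]aaaa#a
Step 12: δ(q3, a) = (q3, a, L) → [q3]Xaaaa#a
Step 13: δ(q3, X) = (q0, a, R) → a[q0]aaaa#a
Step 14: δ(q0, a) = (q1, X, R) → aX[q1]aaa#a
Step 15: δ(q1, a) = (q1, a, R) → aXa[q1]aa#a
Step 16: δ(q1, a) = (q1, a, R) → aXaa[q1]a#a

The machine has not reached a halting state after 16 steps.
The machine did not halt within the 16-step bound.

Answer: No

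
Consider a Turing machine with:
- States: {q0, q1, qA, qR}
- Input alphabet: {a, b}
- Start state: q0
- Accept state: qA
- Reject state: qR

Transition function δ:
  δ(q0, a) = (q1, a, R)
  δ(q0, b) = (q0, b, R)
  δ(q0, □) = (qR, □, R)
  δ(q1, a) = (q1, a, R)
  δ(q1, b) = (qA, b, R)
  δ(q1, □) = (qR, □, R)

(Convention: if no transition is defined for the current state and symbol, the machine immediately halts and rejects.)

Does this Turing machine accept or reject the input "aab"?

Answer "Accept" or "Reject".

Execution trace:
Initial: [q0]aab
Step 1: δ(q0, a) = (q1, a, R) → a[q1]ab
Step 2: δ(q1, a) = (q1, a, R) → aa[q1]b
Step 3: δ(q1, b) = (qA, b, R) → aab[qA]□

The machine reaches the accept state qA and halts.

Answer: Accept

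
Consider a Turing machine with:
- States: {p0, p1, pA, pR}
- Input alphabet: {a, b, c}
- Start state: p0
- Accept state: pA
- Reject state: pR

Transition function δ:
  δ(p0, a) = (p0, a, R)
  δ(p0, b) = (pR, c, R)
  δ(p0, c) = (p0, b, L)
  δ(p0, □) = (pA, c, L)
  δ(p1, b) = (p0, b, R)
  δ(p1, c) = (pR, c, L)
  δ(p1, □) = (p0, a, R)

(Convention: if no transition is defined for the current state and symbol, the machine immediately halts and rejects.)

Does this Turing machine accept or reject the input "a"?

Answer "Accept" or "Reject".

Execution trace:
Initial: [p0]a
Step 1: δ(p0, a) = (p0, a, R) → a[p0]□
Step 2: δ(p0, □) = (pA, c, L) → [pA]ac

The machine reaches the accept state pA and halts.

Answer: Accept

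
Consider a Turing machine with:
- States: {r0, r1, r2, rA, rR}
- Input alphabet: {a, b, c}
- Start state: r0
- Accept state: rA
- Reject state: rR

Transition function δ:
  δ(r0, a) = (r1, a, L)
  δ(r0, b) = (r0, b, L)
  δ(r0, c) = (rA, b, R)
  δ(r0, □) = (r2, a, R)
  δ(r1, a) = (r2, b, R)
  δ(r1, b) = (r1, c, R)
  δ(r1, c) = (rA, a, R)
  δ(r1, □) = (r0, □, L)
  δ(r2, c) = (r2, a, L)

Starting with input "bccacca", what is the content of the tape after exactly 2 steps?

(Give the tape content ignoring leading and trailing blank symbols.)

Execution trace:
Initial: [r0]bccacca
Step 1: δ(r0, b) = (r0, b, L) → [r0]□bccacca
Step 2: δ(r0, □) = (r2, a, R) → a[r2]bccacca

No transition is defined for δ(r2, b). By convention the machine halts and rejects.

After 2 steps, the tape (ignoring leading/trailing blanks) is: abccacca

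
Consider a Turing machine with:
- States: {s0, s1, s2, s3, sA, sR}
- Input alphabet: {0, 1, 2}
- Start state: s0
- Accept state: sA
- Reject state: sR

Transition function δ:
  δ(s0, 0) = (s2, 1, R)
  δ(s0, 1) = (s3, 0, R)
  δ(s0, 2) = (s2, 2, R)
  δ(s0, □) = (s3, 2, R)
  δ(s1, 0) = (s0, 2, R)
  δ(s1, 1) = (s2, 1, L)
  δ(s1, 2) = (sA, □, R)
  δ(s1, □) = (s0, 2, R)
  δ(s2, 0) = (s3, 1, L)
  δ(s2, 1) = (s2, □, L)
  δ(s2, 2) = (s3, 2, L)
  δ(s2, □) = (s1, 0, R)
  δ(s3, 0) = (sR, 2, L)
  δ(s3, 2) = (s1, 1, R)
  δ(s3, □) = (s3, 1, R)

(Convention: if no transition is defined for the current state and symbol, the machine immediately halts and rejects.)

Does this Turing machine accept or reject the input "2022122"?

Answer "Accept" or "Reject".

Execution trace:
Initial: [s0]2022122
Step 1: δ(s0, 2) = (s2, 2, R) → 2[s2]022122
Step 2: δ(s2, 0) = (s3, 1, L) → [s3]2122122
Step 3: δ(s3, 2) = (s1, 1, R) → 1[s1]122122
Step 4: δ(s1, 1) = (s2, 1, L) → [s2]1122122
Step 5: δ(s2, 1) = (s2, □, L) → [s2]□□122122
Step 6: δ(s2, □) = (s1, 0, R) → 0[s1]□122122
Step 7: δ(s1, □) = (s0, 2, R) → 02[s0]122122
Step 8: δ(s0, 1) = (s3, 0, R) → 020[s3]22122
Step 9: δ(s3, 2) = (s1, 1, R) → 0201[s1]2122
Step 10: δ(s1, 2) = (sA, □, R) → 0201□[sA]122

The machine reaches the accept state sA and halts.

Answer: Accept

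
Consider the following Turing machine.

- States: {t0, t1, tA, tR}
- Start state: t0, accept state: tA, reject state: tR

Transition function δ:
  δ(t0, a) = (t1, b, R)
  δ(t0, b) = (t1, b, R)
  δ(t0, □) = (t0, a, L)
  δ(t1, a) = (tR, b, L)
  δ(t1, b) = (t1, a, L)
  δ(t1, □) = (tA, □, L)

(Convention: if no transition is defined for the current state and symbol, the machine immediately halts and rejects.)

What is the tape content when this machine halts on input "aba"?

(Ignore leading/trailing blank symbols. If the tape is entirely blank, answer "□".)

Execution trace:
Initial: [t0]aba
Step 1: δ(t0, a) = (t1, b, R) → b[t1]ba
Step 2: δ(t1, b) = (t1, a, L) → [t1]baa
Step 3: δ(t1, b) = (t1, a, L) → [t1]□aaa
Step 4: δ(t1, □) = (tA, □, L) → [tA]□□aaa

The machine reaches the accept state tA and halts.

Final tape (ignoring leading/trailing blanks): aaa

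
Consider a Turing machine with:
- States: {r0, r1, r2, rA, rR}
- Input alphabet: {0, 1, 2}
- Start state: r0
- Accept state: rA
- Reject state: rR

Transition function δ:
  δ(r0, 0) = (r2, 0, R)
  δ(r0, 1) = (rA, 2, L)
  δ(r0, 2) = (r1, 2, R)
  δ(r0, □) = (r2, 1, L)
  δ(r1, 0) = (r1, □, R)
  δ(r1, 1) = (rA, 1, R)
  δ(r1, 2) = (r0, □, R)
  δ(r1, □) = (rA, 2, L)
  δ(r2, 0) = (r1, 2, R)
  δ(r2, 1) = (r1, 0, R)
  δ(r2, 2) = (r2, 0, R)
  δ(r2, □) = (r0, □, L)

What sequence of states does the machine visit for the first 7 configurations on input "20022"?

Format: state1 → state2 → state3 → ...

Execution trace:
Initial: [r0]20022
Step 1: δ(r0, 2) = (r1, 2, R) → 2[r1]0022
Step 2: δ(r1, 0) = (r1, □, R) → 2□[r1]022
Step 3: δ(r1, 0) = (r1, □, R) → 2□□[r1]22
Step 4: δ(r1, 2) = (r0, □, R) → 2□□□[r0]2
Step 5: δ(r0, 2) = (r1, 2, R) → 2□□□2[r1]□
Step 6: δ(r1, □) = (rA, 2, L) → 2□□□[rA]22

The machine reaches the accept state rA and halts.

State sequence: r0 → r1 → r1 → r1 → r0 → r1 → rA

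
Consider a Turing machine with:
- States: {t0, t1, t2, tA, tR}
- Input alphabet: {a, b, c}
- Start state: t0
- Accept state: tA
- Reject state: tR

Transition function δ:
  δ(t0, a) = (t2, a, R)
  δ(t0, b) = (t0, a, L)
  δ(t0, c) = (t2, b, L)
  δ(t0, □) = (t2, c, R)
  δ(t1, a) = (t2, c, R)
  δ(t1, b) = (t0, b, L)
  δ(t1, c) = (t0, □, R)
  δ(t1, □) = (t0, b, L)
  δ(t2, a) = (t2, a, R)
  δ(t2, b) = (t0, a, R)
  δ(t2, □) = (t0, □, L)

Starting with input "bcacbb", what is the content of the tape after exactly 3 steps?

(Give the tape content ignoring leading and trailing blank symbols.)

Execution trace:
Initial: [t0]bcacbb
Step 1: δ(t0, b) = (t0, a, L) → [t0]□acacbb
Step 2: δ(t0, □) = (t2, c, R) → c[t2]acacbb
Step 3: δ(t2, a) = (t2, a, R) → ca[t2]cacbb

No transition is defined for δ(t2, c). By convention the machine halts and rejects.

After 3 steps, the tape (ignoring leading/trailing blanks) is: cacacbb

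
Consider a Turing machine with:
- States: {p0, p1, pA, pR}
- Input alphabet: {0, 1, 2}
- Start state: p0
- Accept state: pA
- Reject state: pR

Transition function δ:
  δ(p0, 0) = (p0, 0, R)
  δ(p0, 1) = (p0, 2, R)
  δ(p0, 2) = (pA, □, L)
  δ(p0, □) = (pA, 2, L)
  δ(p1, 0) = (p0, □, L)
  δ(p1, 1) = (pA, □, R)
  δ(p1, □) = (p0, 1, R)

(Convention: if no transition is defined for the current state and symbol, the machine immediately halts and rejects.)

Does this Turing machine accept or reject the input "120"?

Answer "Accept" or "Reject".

Execution trace:
Initial: [p0]120
Step 1: δ(p0, 1) = (p0, 2, R) → 2[p0]20
Step 2: δ(p0, 2) = (pA, □, L) → [pA]2□0

The machine reaches the accept state pA and halts.

Answer: Accept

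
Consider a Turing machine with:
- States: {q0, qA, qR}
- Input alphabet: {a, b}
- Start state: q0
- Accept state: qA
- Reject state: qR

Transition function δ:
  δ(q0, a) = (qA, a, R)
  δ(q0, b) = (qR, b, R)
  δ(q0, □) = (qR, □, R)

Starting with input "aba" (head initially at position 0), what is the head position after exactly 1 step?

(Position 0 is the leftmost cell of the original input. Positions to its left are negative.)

Execution trace (head position shown):
Step 0: [q0]aba  (head at position 0)
Step 1: move right → a[qA]ba  (head at position 1)

After 1 step, the head is at position 1.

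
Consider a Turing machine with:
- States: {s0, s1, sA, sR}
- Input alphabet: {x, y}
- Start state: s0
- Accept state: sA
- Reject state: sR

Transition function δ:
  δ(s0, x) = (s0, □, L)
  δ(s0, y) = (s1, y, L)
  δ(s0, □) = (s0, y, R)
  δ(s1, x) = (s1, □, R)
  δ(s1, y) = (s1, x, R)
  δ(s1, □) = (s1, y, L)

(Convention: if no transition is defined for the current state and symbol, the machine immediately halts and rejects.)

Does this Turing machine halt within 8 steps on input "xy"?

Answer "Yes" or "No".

Execution trace:
Initial: [s0]xy
Step 1: δ(s0, x) = (s0, □, L) → [s0]□□y
Step 2: δ(s0, □) = (s0, y, R) → y[s0]□y
Step 3: δ(s0, □) = (s0, y, R) → yy[s0]y
Step 4: δ(s0, y) = (s1, y, L) → y[s1]yy
Step 5: δ(s1, y) = (s1, x, R) → yx[s1]y
Step 6: δ(s1, y) = (s1, x, R) → yxx[s1]□
Step 7: δ(s1, □) = (s1, y, L) → yx[s1]xy
Step 8: δ(s1, x) = (s1, □, R) → yx□[s1]y

The machine has not reached a halting state after 8 steps.
The machine did not halt within the 8-step bound.

Answer: No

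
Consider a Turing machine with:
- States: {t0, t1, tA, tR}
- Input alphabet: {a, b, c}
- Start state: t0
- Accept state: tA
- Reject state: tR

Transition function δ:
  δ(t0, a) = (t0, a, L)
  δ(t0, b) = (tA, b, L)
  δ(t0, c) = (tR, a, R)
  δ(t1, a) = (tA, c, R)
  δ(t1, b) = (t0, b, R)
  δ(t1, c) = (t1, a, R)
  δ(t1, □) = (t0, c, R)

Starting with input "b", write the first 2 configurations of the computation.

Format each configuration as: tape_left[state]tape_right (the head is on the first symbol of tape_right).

Transitions applied:
Step 1: δ(t0, b) = (tA, b, L)

The first 2 configurations are:
[t0]b ⊢ [tA]□b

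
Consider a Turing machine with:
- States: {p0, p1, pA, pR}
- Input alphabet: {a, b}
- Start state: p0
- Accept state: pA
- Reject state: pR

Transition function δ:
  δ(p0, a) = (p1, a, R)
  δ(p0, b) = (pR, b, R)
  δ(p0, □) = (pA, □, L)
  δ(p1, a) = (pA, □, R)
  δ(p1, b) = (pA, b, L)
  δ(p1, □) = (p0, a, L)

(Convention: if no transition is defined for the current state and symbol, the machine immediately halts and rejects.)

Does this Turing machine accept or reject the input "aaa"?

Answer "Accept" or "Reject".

Execution trace:
Initial: [p0]aaa
Step 1: δ(p0, a) = (p1, a, R) → a[p1]aa
Step 2: δ(p1, a) = (pA, □, R) → a□[pA]a

The machine reaches the accept state pA and halts.

Answer: Accept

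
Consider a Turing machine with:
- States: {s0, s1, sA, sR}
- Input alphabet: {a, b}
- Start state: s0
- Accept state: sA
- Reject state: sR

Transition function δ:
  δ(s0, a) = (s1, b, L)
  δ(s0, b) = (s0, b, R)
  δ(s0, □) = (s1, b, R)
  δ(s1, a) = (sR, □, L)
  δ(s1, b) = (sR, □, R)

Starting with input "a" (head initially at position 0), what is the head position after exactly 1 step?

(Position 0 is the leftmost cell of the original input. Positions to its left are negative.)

Execution trace (head position shown):
Step 0: [s0]a  (head at position 0)
Step 1: move left → [s1]□b  (head at position -1)

After 1 step, the head is at position -1.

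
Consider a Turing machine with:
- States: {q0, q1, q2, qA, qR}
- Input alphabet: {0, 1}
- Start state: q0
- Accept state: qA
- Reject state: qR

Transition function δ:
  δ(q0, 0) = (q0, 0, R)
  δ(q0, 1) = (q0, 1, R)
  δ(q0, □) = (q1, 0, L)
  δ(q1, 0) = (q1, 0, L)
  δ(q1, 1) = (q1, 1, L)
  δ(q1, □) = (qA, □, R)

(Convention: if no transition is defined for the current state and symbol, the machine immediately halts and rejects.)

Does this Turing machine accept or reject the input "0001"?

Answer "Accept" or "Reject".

Execution trace:
Initial: [q0]0001
Step 1: δ(q0, 0) = (q0, 0, R) → 0[q0]001
Step 2: δ(q0, 0) = (q0, 0, R) → 00[q0]01
Step 3: δ(q0, 0) = (q0, 0, R) → 000[q0]1
Step 4: δ(q0, 1) = (q0, 1, R) → 0001[q0]□
Step 5: δ(q0, □) = (q1, 0, L) → 000[q1]10
Step 6: δ(q1, 1) = (q1, 1, L) → 00[q1]010
Step 7: δ(q1, 0) = (q1, 0, L) → 0[q1]0010
Step 8: δ(q1, 0) = (q1, 0, L) → [q1]00010
Step 9: δ(q1, 0) = (q1, 0, L) → [q1]□00010
Step 10: δ(q1, □) = (qA, □, R) → □[qA]00010

The machine reaches the accept state qA and halts.

Answer: Accept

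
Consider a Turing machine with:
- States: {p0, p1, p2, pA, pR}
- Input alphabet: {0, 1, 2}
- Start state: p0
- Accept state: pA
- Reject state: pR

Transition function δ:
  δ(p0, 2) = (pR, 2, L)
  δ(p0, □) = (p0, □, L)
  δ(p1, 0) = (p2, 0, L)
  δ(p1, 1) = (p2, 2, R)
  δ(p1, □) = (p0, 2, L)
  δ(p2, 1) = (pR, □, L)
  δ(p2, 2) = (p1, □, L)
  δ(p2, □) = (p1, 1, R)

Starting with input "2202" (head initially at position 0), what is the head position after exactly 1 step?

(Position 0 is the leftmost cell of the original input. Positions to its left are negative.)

Execution trace (head position shown):
Step 0: [p0]2202  (head at position 0)
Step 1: move left → [pR]□2202  (head at position -1)

After 1 step, the head is at position -1.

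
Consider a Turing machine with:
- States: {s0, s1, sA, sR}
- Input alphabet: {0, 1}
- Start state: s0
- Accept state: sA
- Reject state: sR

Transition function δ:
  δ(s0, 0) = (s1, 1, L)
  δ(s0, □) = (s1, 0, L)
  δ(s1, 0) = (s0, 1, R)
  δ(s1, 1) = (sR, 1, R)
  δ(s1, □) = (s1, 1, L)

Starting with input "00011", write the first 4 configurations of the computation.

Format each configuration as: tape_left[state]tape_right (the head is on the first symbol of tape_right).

Transitions applied:
Step 1: δ(s0, 0) = (s1, 1, L)
Step 2: δ(s1, □) = (s1, 1, L)
Step 3: δ(s1, □) = (s1, 1, L)

The first 4 configurations are:
[s0]00011 ⊢ [s1]□10011 ⊢ [s1]□110011 ⊢ [s1]□1110011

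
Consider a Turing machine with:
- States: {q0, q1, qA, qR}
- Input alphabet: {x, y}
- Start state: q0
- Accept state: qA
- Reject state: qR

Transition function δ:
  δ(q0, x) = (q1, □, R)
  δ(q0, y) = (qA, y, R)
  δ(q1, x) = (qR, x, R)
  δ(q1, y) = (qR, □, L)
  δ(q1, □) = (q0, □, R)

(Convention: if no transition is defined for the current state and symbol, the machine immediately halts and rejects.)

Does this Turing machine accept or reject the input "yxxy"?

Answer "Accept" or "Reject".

Execution trace:
Initial: [q0]yxxy
Step 1: δ(q0, y) = (qA, y, R) → y[qA]xxy

The machine reaches the accept state qA and halts.

Answer: Accept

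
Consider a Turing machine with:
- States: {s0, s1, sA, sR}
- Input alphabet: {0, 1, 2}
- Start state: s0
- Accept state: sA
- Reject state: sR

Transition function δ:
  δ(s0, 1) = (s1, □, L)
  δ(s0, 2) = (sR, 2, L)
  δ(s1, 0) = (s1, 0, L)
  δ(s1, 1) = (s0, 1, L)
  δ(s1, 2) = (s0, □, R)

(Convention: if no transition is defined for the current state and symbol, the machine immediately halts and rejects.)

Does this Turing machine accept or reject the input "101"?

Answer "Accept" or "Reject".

Execution trace:
Initial: [s0]101
Step 1: δ(s0, 1) = (s1, □, L) → [s1]□□01

No transition is defined for δ(s1, □). By convention the machine halts and rejects.

Answer: Reject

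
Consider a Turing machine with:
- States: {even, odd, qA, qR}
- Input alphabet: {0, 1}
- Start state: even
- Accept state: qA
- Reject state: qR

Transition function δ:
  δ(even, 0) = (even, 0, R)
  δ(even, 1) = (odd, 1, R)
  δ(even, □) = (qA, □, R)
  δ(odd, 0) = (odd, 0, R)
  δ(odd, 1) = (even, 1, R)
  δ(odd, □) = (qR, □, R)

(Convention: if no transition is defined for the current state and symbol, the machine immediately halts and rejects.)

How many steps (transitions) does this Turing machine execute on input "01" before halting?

Execution trace:
Initial: [even]01
Step 1: δ(even, 0) = (even, 0, R) → 0[even]1
Step 2: δ(even, 1) = (odd, 1, R) → 01[odd]□
Step 3: δ(odd, □) = (qR, □, R) → 01□[qR]□

The machine reaches the reject state qR and halts.

The machine executed 3 steps before halting.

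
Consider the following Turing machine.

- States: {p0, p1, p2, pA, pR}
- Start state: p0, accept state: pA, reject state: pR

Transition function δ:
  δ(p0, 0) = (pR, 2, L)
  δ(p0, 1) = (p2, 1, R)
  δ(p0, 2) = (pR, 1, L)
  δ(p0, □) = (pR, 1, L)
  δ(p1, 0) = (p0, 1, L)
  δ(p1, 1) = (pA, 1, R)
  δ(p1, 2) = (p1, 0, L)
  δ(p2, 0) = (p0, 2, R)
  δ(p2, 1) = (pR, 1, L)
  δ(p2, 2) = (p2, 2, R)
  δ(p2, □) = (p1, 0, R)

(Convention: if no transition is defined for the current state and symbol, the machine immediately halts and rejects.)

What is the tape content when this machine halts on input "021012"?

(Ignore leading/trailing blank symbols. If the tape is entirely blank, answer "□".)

Execution trace:
Initial: [p0]021012
Step 1: δ(p0, 0) = (pR, 2, L) → [pR]□221012

The machine reaches the reject state pR and halts.

Final tape (ignoring leading/trailing blanks): 221012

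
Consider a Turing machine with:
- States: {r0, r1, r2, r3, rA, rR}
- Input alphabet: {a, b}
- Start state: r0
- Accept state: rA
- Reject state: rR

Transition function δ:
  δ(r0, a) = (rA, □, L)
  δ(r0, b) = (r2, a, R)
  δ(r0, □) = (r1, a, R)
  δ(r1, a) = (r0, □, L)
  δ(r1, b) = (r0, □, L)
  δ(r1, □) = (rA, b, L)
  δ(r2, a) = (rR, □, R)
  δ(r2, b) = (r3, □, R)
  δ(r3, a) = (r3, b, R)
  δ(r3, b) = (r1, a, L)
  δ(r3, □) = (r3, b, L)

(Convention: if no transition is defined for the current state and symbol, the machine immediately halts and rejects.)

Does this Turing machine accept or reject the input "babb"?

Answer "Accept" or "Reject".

Execution trace:
Initial: [r0]babb
Step 1: δ(r0, b) = (r2, a, R) → a[r2]abb
Step 2: δ(r2, a) = (rR, □, R) → a□[rR]bb

The machine reaches the reject state rR and halts.

Answer: Reject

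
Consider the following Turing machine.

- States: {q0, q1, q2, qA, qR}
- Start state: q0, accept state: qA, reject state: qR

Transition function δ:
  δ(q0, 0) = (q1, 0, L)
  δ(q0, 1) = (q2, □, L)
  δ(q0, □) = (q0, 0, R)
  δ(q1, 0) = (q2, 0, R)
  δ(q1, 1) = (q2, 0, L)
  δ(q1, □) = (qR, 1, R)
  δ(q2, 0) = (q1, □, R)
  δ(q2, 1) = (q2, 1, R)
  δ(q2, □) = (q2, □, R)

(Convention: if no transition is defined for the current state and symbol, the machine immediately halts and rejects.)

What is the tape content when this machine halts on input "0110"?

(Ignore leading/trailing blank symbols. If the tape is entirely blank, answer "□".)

Execution trace:
Initial: [q0]0110
Step 1: δ(q0, 0) = (q1, 0, L) → [q1]□0110
Step 2: δ(q1, □) = (qR, 1, R) → 1[qR]0110

The machine reaches the reject state qR and halts.

Final tape (ignoring leading/trailing blanks): 10110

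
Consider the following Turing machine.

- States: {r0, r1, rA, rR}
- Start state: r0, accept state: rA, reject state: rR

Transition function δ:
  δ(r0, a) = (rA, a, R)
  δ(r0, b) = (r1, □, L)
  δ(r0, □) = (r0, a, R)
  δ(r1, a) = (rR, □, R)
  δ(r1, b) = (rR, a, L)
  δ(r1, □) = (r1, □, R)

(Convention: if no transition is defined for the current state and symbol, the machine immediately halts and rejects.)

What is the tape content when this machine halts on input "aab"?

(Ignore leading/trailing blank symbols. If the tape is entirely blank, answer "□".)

Execution trace:
Initial: [r0]aab
Step 1: δ(r0, a) = (rA, a, R) → a[rA]ab

The machine reaches the accept state rA and halts.

Final tape (ignoring leading/trailing blanks): aab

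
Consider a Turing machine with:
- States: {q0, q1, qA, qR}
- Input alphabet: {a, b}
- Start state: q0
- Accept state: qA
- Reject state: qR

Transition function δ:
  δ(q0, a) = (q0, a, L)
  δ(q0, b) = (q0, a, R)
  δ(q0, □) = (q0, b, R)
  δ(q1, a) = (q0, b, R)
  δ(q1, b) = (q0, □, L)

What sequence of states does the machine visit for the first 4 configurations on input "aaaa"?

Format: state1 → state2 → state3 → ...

Execution trace:
Initial: [q0]aaaa
Step 1: δ(q0, a) = (q0, a, L) → [q0]□aaaa
Step 2: δ(q0, □) = (q0, b, R) → b[q0]aaaa
Step 3: δ(q0, a) = (q0, a, L) → [q0]baaaa

State sequence: q0 → q0 → q0 → q0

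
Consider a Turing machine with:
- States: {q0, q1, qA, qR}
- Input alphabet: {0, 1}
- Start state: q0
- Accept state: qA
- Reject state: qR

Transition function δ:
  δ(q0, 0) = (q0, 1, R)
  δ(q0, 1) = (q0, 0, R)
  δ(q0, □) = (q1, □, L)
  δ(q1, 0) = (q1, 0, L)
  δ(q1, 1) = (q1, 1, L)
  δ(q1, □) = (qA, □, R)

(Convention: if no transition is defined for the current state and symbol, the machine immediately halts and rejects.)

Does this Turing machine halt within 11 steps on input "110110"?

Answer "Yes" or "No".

Execution trace:
Initial: [q0]110110
Step 1: δ(q0, 1) = (q0, 0, R) → 0[q0]10110
Step 2: δ(q0, 1) = (q0, 0, R) → 00[q0]0110
Step 3: δ(q0, 0) = (q0, 1, R) → 001[q0]110
Step 4: δ(q0, 1) = (q0, 0, R) → 0010[q0]10
Step 5: δ(q0, 1) = (q0, 0, R) → 00100[q0]0
Step 6: δ(q0, 0) = (q0, 1, R) → 001001[q0]□
Step 7: δ(q0, □) = (q1, □, L) → 00100[q1]1□
Step 8: δ(q1, 1) = (q1, 1, L) → 0010[q1]01□
Step 9: δ(q1, 0) = (q1, 0, L) → 001[q1]001□
Step 10: δ(q1, 0) = (q1, 0, L) → 00[q1]1001□
Step 11: δ(q1, 1) = (q1, 1, L) → 0[q1]01001□

The machine has not reached a halting state after 11 steps.
The machine did not halt within the 11-step bound.

Answer: No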